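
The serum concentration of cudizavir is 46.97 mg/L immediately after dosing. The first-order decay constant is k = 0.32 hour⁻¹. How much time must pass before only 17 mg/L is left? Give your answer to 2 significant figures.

t½ = ln 2 / k = 0.69315 / 0.32 ≈ 2.1661 hours.
Fraction remaining = 17/46.97 ≈ 0.36193.
n = log₂(46.97/17) = ln(2.7629)/ln 2 ≈ 1.4662 half-lives.
t = n × t½ = 1.4662 × 2.1661 ≈ 3.1759 hours.

3.2 hours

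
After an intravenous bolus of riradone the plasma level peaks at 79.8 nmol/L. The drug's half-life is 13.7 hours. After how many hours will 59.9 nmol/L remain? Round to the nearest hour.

Fraction remaining = 59.9/79.8 ≈ 0.75063.
n = log₂(79.8/59.9) = ln(1.3322)/ln 2 ≈ 0.41383 half-lives.
t = n × t½ = 0.41383 × 13.7 ≈ 5.6695 hours.

6 hours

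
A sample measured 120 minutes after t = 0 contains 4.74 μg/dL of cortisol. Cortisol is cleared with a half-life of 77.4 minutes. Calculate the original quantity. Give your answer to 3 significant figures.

13.9 μg/dL

Number of half-lives elapsed: n = 120/77.4 ≈ 1.5504.
A₀ = A × 2^n = 4.74 × 2^1.5504 = 4.74 × 2.929 ≈ 13.883 μg/dL.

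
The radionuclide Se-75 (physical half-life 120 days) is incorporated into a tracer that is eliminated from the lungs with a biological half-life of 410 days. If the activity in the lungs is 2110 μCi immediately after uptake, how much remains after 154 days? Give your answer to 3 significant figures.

1/t_eff = 1/t_phys + 1/t_biol = 1/120 + 1/410 = 0.010772 per day.
t_eff = 120 × 410 / (120 + 410) ≈ 92.83 days.
Remaining = 2110 × (1/2)^(154/92.83) = 2110 × (1/2)^1.6589 ≈ 668.18 μCi.

668 μCi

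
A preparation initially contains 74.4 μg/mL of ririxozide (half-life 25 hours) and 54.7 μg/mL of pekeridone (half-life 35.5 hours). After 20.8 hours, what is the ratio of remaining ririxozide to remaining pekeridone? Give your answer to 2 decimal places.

1.15

ririxozide: 74.4 × (1/2)^(20.8/25) = 74.4 × (1/2)^0.832 ≈ 41.794 μg/mL.
pekeridone: 54.7 × (1/2)^(20.8/35.5) = 54.7 × (1/2)^0.58592 ≈ 36.443 μg/mL.
Ratio ≈ 41.794 / 36.443 ≈ 1.1469.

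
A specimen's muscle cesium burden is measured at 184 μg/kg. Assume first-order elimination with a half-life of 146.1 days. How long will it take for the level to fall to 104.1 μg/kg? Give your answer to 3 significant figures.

120 days

Fraction remaining = 104.1/184 ≈ 0.56576.
n = log₂(184/104.1) = ln(1.7675)/ln 2 ≈ 0.82174 half-lives.
t = n × t½ = 0.82174 × 146.1 ≈ 120.06 days.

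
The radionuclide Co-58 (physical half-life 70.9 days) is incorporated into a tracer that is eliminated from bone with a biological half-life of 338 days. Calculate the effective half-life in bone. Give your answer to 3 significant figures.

58.6 days

1/t_eff = 1/t_phys + 1/t_biol = 1/70.9 + 1/338 = 0.017063 per day.
t_eff = 70.9 × 338 / (70.9 + 338) ≈ 58.607 days.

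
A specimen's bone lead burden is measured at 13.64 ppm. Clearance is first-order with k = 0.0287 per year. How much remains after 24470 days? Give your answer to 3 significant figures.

t½ = ln 2 / k = 0.69315 / 0.0287 ≈ 24.151 years.
Convert the elapsed time: 24470 days = 67.0411 years.
Number of half-lives: n = 67.0411/24.151 ≈ 2.7759.
Remaining = 13.64 × (1/2)^2.7759 = 13.64 × 0.14601 ≈ 1.9916 ppm.

1.99 ppm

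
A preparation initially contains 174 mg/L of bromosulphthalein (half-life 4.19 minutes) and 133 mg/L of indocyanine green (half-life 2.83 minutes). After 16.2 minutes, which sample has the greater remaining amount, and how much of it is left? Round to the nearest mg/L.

bromosulphthalein: 174 × (1/2)^3.8663 ≈ 11.931 mg/L.
indocyanine green: 133 × (1/2)^5.7244 ≈ 2.5156 mg/L.
Bromosulphthalein has more remaining, at ≈ 11.931 mg/L.

bromosulphthalein, 12 mg/L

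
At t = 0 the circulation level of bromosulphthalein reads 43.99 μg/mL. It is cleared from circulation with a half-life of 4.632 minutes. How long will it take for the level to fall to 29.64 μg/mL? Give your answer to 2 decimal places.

Fraction remaining = 29.64/43.99 ≈ 0.67379.
n = log₂(43.99/29.64) = ln(1.4841)/ln 2 ≈ 0.56963 half-lives.
t = n × t½ = 0.56963 × 4.632 ≈ 2.6385 minutes.

2.64 minutes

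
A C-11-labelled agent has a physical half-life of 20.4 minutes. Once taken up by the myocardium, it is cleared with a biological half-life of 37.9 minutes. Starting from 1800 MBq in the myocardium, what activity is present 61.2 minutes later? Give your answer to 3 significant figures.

1/t_eff = 1/t_phys + 1/t_biol = 1/20.4 + 1/37.9 = 0.075405 per minute.
t_eff = 20.4 × 37.9 / (20.4 + 37.9) ≈ 13.262 minutes.
Remaining = 1800 × (1/2)^(61.2/13.262) = 1800 × (1/2)^4.6148 ≈ 73.466 MBq.

73.5 MBq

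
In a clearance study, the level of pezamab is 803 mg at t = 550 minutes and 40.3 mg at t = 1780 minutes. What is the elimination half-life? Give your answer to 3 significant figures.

Over Δt = 1780 − 550 = 1230 minutes, the level fell by a factor of 803/40.3 ≈ 19.926.
n = log₂(19.926) ≈ 4.3165 half-lives, so t½ = 1230/4.3165 ≈ 284.95 minutes.

285 minutes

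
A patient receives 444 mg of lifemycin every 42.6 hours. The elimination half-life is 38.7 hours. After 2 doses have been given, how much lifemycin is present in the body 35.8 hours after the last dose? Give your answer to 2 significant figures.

340 mg

The 2 doses were given 78.4, 35.8 hours ago.
Total = 444·(1/2)^(78.4/38.7) + 444·(1/2)^(35.8/38.7)
      = 109.03 + 233.84 ≈ 342.87 mg.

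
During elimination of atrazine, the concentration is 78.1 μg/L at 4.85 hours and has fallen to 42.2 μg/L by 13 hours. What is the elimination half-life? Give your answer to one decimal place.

9.2 hours

Over Δt = 13 − 4.85 = 8.15 hours, the level fell by a factor of 78.1/42.2 ≈ 1.8507.
n = log₂(1.8507) ≈ 0.88808 half-lives, so t½ = 8.15/0.88808 ≈ 9.1771 hours.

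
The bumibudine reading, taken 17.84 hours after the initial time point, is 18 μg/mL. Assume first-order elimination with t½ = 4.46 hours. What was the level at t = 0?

288 μg/mL

Number of half-lives elapsed: n = 17.84/4.46 ≈ 4.
A₀ = A × 2^n = 18 × 2^4 = 18 × 16 ≈ 288 μg/mL.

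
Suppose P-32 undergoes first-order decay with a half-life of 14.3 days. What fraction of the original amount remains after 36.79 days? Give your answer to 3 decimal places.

n = 36.79/14.3 ≈ 2.5727 half-lives.
Fraction remaining = (1/2)^2.5727 ≈ 0.16809.

0.168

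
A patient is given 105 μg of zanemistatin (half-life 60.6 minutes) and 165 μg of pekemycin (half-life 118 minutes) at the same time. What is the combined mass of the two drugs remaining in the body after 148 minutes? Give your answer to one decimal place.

88.5 μg

zanemistatin: 105 × (1/2)^(148/60.6) = 105 × (1/2)^2.4422 ≈ 19.32 μg.
pekemycin: 165 × (1/2)^(148/118) = 165 × (1/2)^1.2542 ≈ 69.17 μg.
Total = 19.32 + 69.17 ≈ 88.49 μg.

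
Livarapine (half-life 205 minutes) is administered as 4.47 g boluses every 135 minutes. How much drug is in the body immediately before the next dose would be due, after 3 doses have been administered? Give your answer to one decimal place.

The 3 doses were given 405, 270, 135 minutes ago.
Total = 4.47·(1/2)^(405/205) + 4.47·(1/2)^(270/205) + 4.47·(1/2)^(135/205)
      = 1.1366 + 1.794 + 2.8318 ≈ 5.7624 g.

5.8 g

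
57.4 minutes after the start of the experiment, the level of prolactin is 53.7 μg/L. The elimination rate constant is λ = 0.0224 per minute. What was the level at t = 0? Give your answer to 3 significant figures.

t½ = ln 2 / λ = 0.69315 / 0.0224 ≈ 30.944 minutes.
Number of half-lives elapsed: n = 57.4/30.944 ≈ 1.855.
A₀ = A × 2^n = 53.7 × 2^1.855 = 53.7 × 3.6174 ≈ 194.26 μg/L.

194 μg/L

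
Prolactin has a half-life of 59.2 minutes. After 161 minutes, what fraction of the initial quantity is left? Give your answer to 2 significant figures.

0.15

n = 161/59.2 ≈ 2.7196 half-lives.
Fraction remaining = (1/2)^2.7196 ≈ 0.15182.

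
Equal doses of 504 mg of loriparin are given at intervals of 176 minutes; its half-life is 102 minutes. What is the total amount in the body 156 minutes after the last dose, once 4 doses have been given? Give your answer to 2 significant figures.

The 4 doses were given 684, 508, 332, 156 minutes ago.
Total = 504·(1/2)^(684/102) + 504·(1/2)^(508/102) + 504·(1/2)^(332/102) + 504·(1/2)^(156/102)
      = 4.8279 + 15.966 + 52.797 + 174.59 ≈ 248.19 mg.

250 mg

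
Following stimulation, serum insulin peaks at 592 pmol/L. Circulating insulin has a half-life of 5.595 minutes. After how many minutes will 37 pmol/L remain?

22.38 minutes

37/592 = 1/16, so 4 half-lives have elapsed.
t = 4 × 5.595 = 22.38 minutes.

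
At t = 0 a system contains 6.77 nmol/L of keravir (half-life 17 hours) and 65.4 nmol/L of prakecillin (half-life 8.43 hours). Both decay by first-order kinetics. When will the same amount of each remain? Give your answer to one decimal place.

54.7 hours

Set 6.77·(1/2)^(t/17) = 65.4·(1/2)^(t/8.43).
Taking log₂: log₂(6.77/65.4) = t·(1/17 − 1/8.43).
log₂(0.10352) = -3.2721; 1/17 − 1/8.43 = -0.0598.
t = -3.2721 / -0.0598 ≈ 54.716 hours.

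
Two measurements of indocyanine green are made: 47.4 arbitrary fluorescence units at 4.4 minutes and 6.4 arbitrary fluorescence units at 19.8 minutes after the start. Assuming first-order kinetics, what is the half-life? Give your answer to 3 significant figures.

5.33 minutes

Over Δt = 19.8 − 4.4 = 15.4 minutes, the level fell by a factor of 47.4/6.4 ≈ 7.4062.
n = log₂(7.4062) ≈ 2.8887 half-lives, so t½ = 15.4/2.8887 ≈ 5.331 minutes.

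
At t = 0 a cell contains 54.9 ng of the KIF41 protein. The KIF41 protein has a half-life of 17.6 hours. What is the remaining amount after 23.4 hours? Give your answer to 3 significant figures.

21.8 ng

Number of half-lives: n = 23.4/17.6 ≈ 1.3295.
Remaining = 54.9 × (1/2)^1.3295 = 54.9 × 0.39789 ≈ 21.844 ng.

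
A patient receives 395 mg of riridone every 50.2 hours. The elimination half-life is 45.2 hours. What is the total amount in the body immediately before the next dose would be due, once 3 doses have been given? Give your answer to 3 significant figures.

307 mg

The 3 doses were given 150.6, 100.4, 50.2 hours ago.
Total = 395·(1/2)^(150.6/45.2) + 395·(1/2)^(100.4/45.2) + 395·(1/2)^(50.2/45.2)
      = 39.229 + 84.711 + 182.92 ≈ 306.86 mg.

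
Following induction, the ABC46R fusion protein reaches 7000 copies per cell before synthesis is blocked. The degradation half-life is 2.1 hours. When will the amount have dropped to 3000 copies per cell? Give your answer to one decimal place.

Fraction remaining = 3000/7000 ≈ 0.42857.
n = log₂(7000/3000) = ln(2.3333)/ln 2 ≈ 1.2224 half-lives.
t = n × t½ = 1.2224 × 2.1 ≈ 2.567 hours.

2.6 hours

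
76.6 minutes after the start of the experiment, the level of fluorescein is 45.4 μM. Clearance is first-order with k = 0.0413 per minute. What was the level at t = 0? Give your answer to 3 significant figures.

1070 μM

t½ = ln 2 / k = 0.69315 / 0.0413 ≈ 16.783 minutes.
Number of half-lives elapsed: n = 76.6/16.783 ≈ 4.5641.
A₀ = A × 2^n = 45.4 × 2^4.5641 = 45.4 × 23.655 ≈ 1073.9 μM.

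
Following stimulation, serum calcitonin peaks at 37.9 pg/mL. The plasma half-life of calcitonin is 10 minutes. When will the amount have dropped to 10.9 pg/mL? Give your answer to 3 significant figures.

18.0 minutes

Fraction remaining = 10.9/37.9 ≈ 0.2876.
n = log₂(37.9/10.9) = ln(3.4771)/ln 2 ≈ 1.7979 half-lives.
t = n × t½ = 1.7979 × 10 ≈ 17.979 minutes.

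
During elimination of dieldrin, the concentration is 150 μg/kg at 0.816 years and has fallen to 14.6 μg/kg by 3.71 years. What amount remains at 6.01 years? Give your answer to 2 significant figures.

2.3 μg/kg

Over Δt = 3.71 − 0.816 = 2.894 years, the level fell by a factor of 150/14.6 ≈ 10.274.
n = log₂(10.274) ≈ 3.3609 half-lives, so t½ = 2.894/3.3609 ≈ 0.86107 years.
From t = 3.71 to t = 6.01: 14.6 × (1/2)^((6.01−3.71)/0.86107) ≈ 2.2923 μg/kg.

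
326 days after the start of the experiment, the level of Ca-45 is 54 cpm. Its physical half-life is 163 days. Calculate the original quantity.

216 cpm

Number of half-lives elapsed: n = 326/163 ≈ 2.
A₀ = A × 2^n = 54 × 2^2 = 54 × 4 ≈ 216 cpm.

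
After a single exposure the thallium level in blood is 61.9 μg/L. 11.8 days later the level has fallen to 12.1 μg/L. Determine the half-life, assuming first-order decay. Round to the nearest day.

A/A₀ = 12.1/61.9 ≈ 0.19548.
n = log₂(5.1157) ≈ 2.3549 half-lives elapsed in 11.8 days.
t½ = 11.8/2.3549 ≈ 5.0108 days.

5 days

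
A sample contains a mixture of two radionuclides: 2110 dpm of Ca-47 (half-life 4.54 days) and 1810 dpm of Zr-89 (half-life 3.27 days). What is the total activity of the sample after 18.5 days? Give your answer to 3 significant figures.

161 dpm

Ca-47: 2110 × (1/2)^(18.5/4.54) = 2110 × (1/2)^4.0749 ≈ 125.2 dpm.
Zr-89: 1810 × (1/2)^(18.5/3.27) = 1810 × (1/2)^5.6575 ≈ 35.859 dpm.
Total = 125.2 + 35.859 ≈ 161.06 dpm.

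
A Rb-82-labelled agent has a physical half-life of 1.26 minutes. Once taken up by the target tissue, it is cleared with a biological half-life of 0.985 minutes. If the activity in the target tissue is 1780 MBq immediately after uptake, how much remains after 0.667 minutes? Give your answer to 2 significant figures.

770 MBq

1/t_eff = 1/t_phys + 1/t_biol = 1/1.26 + 1/0.985 = 1.8089 per minute.
t_eff = 1.26 × 0.985 / (1.26 + 0.985) ≈ 0.55283 minutes.
Remaining = 1780 × (1/2)^(0.667/0.55283) = 1780 × (1/2)^1.2065 ≈ 771.3 MBq.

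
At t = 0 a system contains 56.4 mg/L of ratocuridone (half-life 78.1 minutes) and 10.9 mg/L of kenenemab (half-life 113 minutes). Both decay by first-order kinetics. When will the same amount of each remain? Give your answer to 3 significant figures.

Set 56.4·(1/2)^(t/78.1) = 10.9·(1/2)^(t/113).
Taking log₂: log₂(56.4/10.9) = t·(1/78.1 − 1/113).
log₂(5.1743) = 2.3714; 1/78.1 − 1/113 = 0.0039545.
t = 2.3714 / 0.0039545 ≈ 599.66 minutes.

600 minutes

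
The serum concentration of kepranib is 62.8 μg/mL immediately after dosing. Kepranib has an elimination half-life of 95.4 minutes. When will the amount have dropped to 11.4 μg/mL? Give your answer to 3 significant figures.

Fraction remaining = 11.4/62.8 ≈ 0.18153.
n = log₂(62.8/11.4) = ln(5.5088)/ln 2 ≈ 2.4617 half-lives.
t = n × t½ = 2.4617 × 95.4 ≈ 234.85 minutes.

235 minutes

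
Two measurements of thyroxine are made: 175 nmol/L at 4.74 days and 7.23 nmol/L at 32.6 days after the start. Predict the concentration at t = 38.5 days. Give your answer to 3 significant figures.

3.68 nmol/L

Over Δt = 32.6 − 4.74 = 27.86 days, the level fell by a factor of 175/7.23 ≈ 24.205.
n = log₂(24.205) ≈ 4.5972 half-lives, so t½ = 27.86/4.5972 ≈ 6.0602 days.
From t = 32.6 to t = 38.5: 7.23 × (1/2)^((38.5−32.6)/6.0602) ≈ 3.6818 nmol/L.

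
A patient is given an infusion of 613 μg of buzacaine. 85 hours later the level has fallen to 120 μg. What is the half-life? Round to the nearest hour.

A/A₀ = 120/613 ≈ 0.19576.
n = log₂(5.1083) ≈ 2.3529 half-lives elapsed in 85 hours.
t½ = 85/2.3529 ≈ 36.126 hours.

36 hours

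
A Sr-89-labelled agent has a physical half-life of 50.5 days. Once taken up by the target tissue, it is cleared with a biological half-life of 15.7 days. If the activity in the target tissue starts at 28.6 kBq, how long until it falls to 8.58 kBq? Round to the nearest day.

1/t_eff = 1/t_phys + 1/t_biol = 1/50.5 + 1/15.7 = 0.083496 per day.
t_eff = 50.5 × 15.7 / (50.5 + 15.7) ≈ 11.977 days.
n = log₂(28.6/8.58) ≈ 1.737; t = 1.737 × 11.977 ≈ 20.803 days.

21 days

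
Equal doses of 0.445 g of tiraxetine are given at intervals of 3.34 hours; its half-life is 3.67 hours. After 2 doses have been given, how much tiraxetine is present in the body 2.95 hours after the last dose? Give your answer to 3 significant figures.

The 2 doses were given 6.29, 2.95 hours ago.
Total = 0.445·(1/2)^(6.29/3.67) + 0.445·(1/2)^(2.95/3.67)
      = 0.13565 + 0.25491 ≈ 0.39056 g.

0.391 g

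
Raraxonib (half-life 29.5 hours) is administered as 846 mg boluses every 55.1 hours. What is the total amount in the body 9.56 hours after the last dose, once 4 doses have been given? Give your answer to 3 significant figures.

926 mg

The 4 doses were given 174.86, 119.76, 64.66, 9.56 hours ago.
Total = 846·(1/2)^(174.86/29.5) + 846·(1/2)^(119.76/29.5) + 846·(1/2)^(64.66/29.5) + 846·(1/2)^(9.56/29.5)
      = 13.9 + 50.733 + 185.16 + 675.8 ≈ 925.59 mg.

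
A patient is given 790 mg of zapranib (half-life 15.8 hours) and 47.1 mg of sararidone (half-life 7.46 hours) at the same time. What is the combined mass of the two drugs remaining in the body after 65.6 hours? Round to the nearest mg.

zapranib: 790 × (1/2)^(65.6/15.8) = 790 × (1/2)^4.1519 ≈ 44.441 mg.
sararidone: 47.1 × (1/2)^(65.6/7.46) = 47.1 × (1/2)^8.7936 ≈ 0.10614 mg.
Total = 44.441 + 0.10614 ≈ 44.547 mg.

45 mg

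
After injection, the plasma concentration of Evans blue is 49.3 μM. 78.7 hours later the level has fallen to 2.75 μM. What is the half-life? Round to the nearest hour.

19 hours

A/A₀ = 2.75/49.3 ≈ 0.055781.
n = log₂(17.927) ≈ 4.1641 half-lives elapsed in 78.7 hours.
t½ = 78.7/4.1641 ≈ 18.9 hours.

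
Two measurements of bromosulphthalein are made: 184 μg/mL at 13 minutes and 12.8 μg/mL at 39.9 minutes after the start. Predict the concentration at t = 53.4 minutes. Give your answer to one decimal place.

3.4 μg/mL

Over Δt = 39.9 − 13 = 26.9 minutes, the level fell by a factor of 184/12.8 ≈ 14.375.
n = log₂(14.375) ≈ 3.8455 half-lives, so t½ = 26.9/3.8455 ≈ 6.9952 minutes.
From t = 39.9 to t = 53.4: 12.8 × (1/2)^((53.4−39.9)/6.9952) ≈ 3.3593 μg/mL.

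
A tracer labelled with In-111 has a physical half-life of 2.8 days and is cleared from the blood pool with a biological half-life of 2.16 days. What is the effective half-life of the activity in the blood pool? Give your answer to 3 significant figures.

1.22 days

1/t_eff = 1/t_phys + 1/t_biol = 1/2.8 + 1/2.16 = 0.82011 per day.
t_eff = 2.8 × 2.16 / (2.8 + 2.16) ≈ 1.2194 days.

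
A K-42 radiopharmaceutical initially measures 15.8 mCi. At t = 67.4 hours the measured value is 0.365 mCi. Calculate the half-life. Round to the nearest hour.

12 hours

A/A₀ = 0.365/15.8 ≈ 0.023101.
n = log₂(43.288) ≈ 5.4359 half-lives elapsed in 67.4 hours.
t½ = 67.4/5.4359 ≈ 12.399 hours.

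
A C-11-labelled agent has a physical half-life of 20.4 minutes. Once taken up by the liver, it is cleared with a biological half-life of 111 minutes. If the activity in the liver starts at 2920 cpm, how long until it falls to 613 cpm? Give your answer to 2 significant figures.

1/t_eff = 1/t_phys + 1/t_biol = 1/20.4 + 1/111 = 0.058029 per minute.
t_eff = 20.4 × 111 / (20.4 + 111) ≈ 17.233 minutes.
n = log₂(2920/613) ≈ 2.252; t = 2.252 × 17.233 ≈ 38.809 minutes.

39 minutes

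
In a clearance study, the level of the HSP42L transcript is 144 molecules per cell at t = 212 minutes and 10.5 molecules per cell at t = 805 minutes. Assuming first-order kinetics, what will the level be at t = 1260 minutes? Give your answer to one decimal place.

1.4 molecules per cell

Over Δt = 805 − 212 = 593 minutes, the level fell by a factor of 144/10.5 ≈ 13.714.
n = log₂(13.714) ≈ 3.7776 half-lives, so t½ = 593/3.7776 ≈ 156.98 minutes.
From t = 805 to t = 1260: 10.5 × (1/2)^((1260−805)/156.98) ≈ 1.4082 molecules per cell.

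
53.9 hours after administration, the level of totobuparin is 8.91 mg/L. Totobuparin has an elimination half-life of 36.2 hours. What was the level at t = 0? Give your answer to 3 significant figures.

Number of half-lives elapsed: n = 53.9/36.2 ≈ 1.489.
A₀ = A × 2^n = 8.91 × 2^1.489 = 8.91 × 2.8068 ≈ 25.009 mg/L.

25.0 mg/L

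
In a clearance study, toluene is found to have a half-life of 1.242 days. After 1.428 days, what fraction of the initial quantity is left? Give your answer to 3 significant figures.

0.451

n = 1.428/1.242 ≈ 1.1498 half-lives.
Fraction remaining = (1/2)^1.1498 ≈ 0.4507.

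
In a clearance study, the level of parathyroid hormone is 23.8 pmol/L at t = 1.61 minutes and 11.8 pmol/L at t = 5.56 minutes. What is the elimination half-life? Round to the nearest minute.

Over Δt = 5.56 − 1.61 = 3.95 minutes, the level fell by a factor of 23.8/11.8 ≈ 2.0169.
n = log₂(2.0169) ≈ 1.0122 half-lives, so t½ = 3.95/1.0122 ≈ 3.9025 minutes.

4 minutes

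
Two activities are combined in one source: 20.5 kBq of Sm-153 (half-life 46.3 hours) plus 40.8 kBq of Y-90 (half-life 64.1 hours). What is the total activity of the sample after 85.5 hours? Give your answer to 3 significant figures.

21.9 kBq

Sm-153: 20.5 × (1/2)^(85.5/46.3) = 20.5 × (1/2)^1.8467 ≈ 5.6998 kBq.
Y-90: 40.8 × (1/2)^(85.5/64.1) = 40.8 × (1/2)^1.3339 ≈ 16.186 kBq.
Total = 5.6998 + 16.186 ≈ 21.885 kBq.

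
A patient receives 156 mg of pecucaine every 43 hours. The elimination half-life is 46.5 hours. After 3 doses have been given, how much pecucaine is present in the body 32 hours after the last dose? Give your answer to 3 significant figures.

The 3 doses were given 118, 75, 32 hours ago.
Total = 156·(1/2)^(118/46.5) + 156·(1/2)^(75/46.5) + 156·(1/2)^(32/46.5)
      = 26.867 + 51.003 + 96.82 ≈ 174.69 mg.

175 mg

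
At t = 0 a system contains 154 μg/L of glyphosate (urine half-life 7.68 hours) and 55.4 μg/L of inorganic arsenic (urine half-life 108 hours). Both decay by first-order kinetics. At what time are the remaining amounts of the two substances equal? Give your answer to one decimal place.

12.2 hours

Set 154·(1/2)^(t/7.68) = 55.4·(1/2)^(t/108).
Taking log₂: log₂(154/55.4) = t·(1/7.68 − 1/108).
log₂(2.7798) = 1.475; 1/7.68 − 1/108 = 0.12095.
t = 1.475 / 0.12095 ≈ 12.195 hours.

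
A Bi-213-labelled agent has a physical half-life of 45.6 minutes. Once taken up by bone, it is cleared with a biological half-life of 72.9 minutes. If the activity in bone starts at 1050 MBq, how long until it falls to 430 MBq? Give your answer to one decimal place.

1/t_eff = 1/t_phys + 1/t_biol = 1/45.6 + 1/72.9 = 0.035647 per minute.
t_eff = 45.6 × 72.9 / (45.6 + 72.9) ≈ 28.053 minutes.
n = log₂(1050/430) ≈ 1.288; t = 1.288 × 28.053 ≈ 36.131 minutes.

36.1 minutes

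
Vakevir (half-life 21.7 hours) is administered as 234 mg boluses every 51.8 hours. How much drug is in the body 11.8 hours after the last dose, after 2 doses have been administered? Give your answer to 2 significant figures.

190 mg

The 2 doses were given 63.6, 11.8 hours ago.
Total = 234·(1/2)^(63.6/21.7) + 234·(1/2)^(11.8/21.7)
      = 30.686 + 160.52 ≈ 191.2 mg.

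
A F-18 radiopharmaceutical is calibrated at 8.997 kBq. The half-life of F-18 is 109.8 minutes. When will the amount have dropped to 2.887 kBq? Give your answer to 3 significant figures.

Fraction remaining = 2.887/8.997 ≈ 0.32088.
n = log₂(8.997/2.887) = ln(3.1164)/ln 2 ≈ 1.6399 half-lives.
t = n × t½ = 1.6399 × 109.8 ≈ 180.06 minutes.

180 minutes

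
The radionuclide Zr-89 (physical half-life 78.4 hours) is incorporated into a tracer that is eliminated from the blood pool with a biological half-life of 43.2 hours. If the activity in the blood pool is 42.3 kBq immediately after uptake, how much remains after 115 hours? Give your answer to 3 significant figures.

1/t_eff = 1/t_phys + 1/t_biol = 1/78.4 + 1/43.2 = 0.035903 per hour.
t_eff = 78.4 × 43.2 / (78.4 + 43.2) ≈ 27.853 hours.
Remaining = 42.3 × (1/2)^(115/27.853) = 42.3 × (1/2)^4.1289 ≈ 2.4178 kBq.

2.42 kBq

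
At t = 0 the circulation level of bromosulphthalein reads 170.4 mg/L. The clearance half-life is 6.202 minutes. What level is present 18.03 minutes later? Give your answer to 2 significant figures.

23 mg/L

Number of half-lives: n = 18.03/6.202 ≈ 2.9071.
Remaining = 170.4 × (1/2)^2.9071 = 170.4 × 0.13331 ≈ 22.716 mg/L.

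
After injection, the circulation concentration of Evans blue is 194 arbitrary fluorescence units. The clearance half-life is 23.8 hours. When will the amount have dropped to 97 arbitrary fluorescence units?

23.8 hours

97/194 = 1/2, so 1 half-life has elapsed.
t = 1 × 23.8 = 23.8 hours.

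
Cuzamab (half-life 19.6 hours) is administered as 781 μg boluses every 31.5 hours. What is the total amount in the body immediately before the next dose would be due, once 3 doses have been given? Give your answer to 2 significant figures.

The 3 doses were given 94.5, 63, 31.5 hours ago.
Total = 781·(1/2)^(94.5/19.6) + 781·(1/2)^(63/19.6) + 781·(1/2)^(31.5/19.6)
      = 27.622 + 84.15 + 256.36 ≈ 368.13 μg.

370 μg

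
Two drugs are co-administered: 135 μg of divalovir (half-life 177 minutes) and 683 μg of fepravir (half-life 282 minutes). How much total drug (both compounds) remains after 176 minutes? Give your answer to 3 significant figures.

divalovir: 135 × (1/2)^(176/177) = 135 × (1/2)^0.99435 ≈ 67.765 μg.
fepravir: 683 × (1/2)^(176/282) = 683 × (1/2)^0.62411 ≈ 443.14 μg.
Total = 67.765 + 443.14 ≈ 510.91 μg.

511 μg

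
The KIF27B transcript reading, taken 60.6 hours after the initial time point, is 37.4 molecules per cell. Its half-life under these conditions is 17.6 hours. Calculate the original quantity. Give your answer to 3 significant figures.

Number of half-lives elapsed: n = 60.6/17.6 ≈ 3.4432.
A₀ = A × 2^n = 37.4 × 2^3.4432 = 37.4 × 10.877 ≈ 406.79 molecules per cell.

407 molecules per cell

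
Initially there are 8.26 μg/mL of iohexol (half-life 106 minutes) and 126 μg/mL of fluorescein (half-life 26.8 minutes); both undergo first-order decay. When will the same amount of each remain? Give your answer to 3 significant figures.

141 minutes

Set 8.26·(1/2)^(t/106) = 126·(1/2)^(t/26.8).
Taking log₂: log₂(8.26/126) = t·(1/106 − 1/26.8).
log₂(0.065556) = -3.9311; 1/106 − 1/26.8 = -0.027879.
t = -3.9311 / -0.027879 ≈ 141 minutes.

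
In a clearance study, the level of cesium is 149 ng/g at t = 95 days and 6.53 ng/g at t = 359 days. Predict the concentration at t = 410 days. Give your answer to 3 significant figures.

Over Δt = 359 − 95 = 264 days, the level fell by a factor of 149/6.53 ≈ 22.818.
n = log₂(22.818) ≈ 4.5121 half-lives, so t½ = 264/4.5121 ≈ 58.51 days.
From t = 359 to t = 410: 6.53 × (1/2)^((410−359)/58.51) ≈ 3.5688 ng/g.

3.57 ng/g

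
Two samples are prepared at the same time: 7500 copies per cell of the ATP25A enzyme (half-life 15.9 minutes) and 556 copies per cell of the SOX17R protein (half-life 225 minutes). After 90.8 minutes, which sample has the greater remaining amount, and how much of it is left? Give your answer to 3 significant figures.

ATP25A enzyme: 7500 × (1/2)^5.7107 ≈ 143.21 copies per cell.
SOX17R protein: 556 × (1/2)^0.40356 ≈ 420.33 copies per cell.
SOX17R protein has more remaining, at ≈ 420.33 copies per cell.

SOX17R protein, 420 copies per cell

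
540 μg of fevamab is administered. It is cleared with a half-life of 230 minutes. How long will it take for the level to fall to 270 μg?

270/540 = 1/2, so 1 half-life has elapsed.
t = 1 × 230 = 230 minutes.

230 minutes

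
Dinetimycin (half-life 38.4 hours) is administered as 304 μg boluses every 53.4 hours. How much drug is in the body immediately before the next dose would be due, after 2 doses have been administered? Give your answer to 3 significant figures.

The 2 doses were given 106.8, 53.4 hours ago.
Total = 304·(1/2)^(106.8/38.4) + 304·(1/2)^(53.4/38.4)
      = 44.222 + 115.95 ≈ 160.17 μg.

160 μg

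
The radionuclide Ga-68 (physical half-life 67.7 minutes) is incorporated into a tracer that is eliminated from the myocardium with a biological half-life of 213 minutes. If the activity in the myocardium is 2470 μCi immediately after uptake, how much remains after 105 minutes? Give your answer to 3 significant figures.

1/t_eff = 1/t_phys + 1/t_biol = 1/67.7 + 1/213 = 0.019466 per minute.
t_eff = 67.7 × 213 / (67.7 + 213) ≈ 51.372 minutes.
Remaining = 2470 × (1/2)^(105/51.372) = 2470 × (1/2)^2.0439 ≈ 598.99 μCi.

599 μCi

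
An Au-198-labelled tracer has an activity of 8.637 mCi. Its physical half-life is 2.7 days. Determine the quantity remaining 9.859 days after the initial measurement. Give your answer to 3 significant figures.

0.687 mCi

Number of half-lives: n = 9.859/2.7 ≈ 3.6515.
Remaining = 8.637 × (1/2)^3.6515 = 8.637 × 0.079578 ≈ 0.68732 mCi.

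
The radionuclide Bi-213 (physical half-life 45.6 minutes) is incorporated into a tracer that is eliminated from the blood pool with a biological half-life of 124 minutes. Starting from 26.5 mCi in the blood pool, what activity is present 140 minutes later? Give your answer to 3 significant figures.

1.44 mCi

1/t_eff = 1/t_phys + 1/t_biol = 1/45.6 + 1/124 = 0.029994 per minute.
t_eff = 45.6 × 124 / (45.6 + 124) ≈ 33.34 minutes.
Remaining = 26.5 × (1/2)^(140/33.34) = 26.5 × (1/2)^4.1992 ≈ 1.4426 mCi.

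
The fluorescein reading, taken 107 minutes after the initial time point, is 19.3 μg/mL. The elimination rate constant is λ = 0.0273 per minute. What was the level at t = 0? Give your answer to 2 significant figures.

360 μg/mL

t½ = ln 2 / λ = 0.69315 / 0.0273 ≈ 25.39 minutes.
Number of half-lives elapsed: n = 107/25.39 ≈ 4.2143.
A₀ = A × 2^n = 19.3 × 2^4.2143 = 19.3 × 18.562 ≈ 358.24 μg/mL.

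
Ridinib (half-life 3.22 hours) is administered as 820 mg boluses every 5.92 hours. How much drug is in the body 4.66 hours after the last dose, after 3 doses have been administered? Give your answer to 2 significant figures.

410 mg

The 3 doses were given 16.5, 10.58, 4.66 hours ago.
Total = 820·(1/2)^(16.5/3.22) + 820·(1/2)^(10.58/3.22) + 820·(1/2)^(4.66/3.22)
      = 23.511 + 84.084 + 300.72 ≈ 408.31 mg.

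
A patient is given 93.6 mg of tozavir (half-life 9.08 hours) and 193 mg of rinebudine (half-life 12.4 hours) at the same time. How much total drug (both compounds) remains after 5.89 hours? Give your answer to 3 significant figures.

tozavir: 93.6 × (1/2)^(5.89/9.08) = 93.6 × (1/2)^0.64868 ≈ 59.704 mg.
rinebudine: 193 × (1/2)^(5.89/12.4) = 193 × (1/2)^0.475 ≈ 138.86 mg.
Total = 59.704 + 138.86 ≈ 198.56 mg.

199 mg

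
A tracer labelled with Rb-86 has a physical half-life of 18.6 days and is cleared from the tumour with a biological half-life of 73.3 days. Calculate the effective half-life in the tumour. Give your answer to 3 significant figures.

14.8 days

1/t_eff = 1/t_phys + 1/t_biol = 1/18.6 + 1/73.3 = 0.067406 per day.
t_eff = 18.6 × 73.3 / (18.6 + 73.3) ≈ 14.835 days.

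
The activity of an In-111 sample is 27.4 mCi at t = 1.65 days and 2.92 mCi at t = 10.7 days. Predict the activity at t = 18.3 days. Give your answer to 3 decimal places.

0.445 mCi

Over Δt = 10.7 − 1.65 = 9.05 days, the level fell by a factor of 27.4/2.92 ≈ 9.3836.
n = log₂(9.3836) ≈ 3.2301 half-lives, so t½ = 9.05/3.2301 ≈ 2.8017 days.
From t = 10.7 to t = 18.3: 2.92 × (1/2)^((18.3−10.7)/2.8017) ≈ 0.44546 mCi.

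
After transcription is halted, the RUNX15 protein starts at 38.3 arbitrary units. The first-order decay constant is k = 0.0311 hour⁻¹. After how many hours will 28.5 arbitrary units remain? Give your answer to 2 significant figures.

9.5 hours

t½ = ln 2 / k = 0.69315 / 0.0311 ≈ 22.288 hours.
Fraction remaining = 28.5/38.3 ≈ 0.74413.
n = log₂(38.3/28.5) = ln(1.3439)/ln 2 ≈ 0.42638 half-lives.
t = n × t½ = 0.42638 × 22.288 ≈ 9.5031 hours.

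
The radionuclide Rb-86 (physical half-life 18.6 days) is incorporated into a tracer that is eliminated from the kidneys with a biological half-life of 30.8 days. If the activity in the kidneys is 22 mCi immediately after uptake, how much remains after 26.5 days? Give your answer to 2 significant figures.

1/t_eff = 1/t_phys + 1/t_biol = 1/18.6 + 1/30.8 = 0.086231 per day.
t_eff = 18.6 × 30.8 / (18.6 + 30.8) ≈ 11.597 days.
Remaining = 22 × (1/2)^(26.5/11.597) = 22 × (1/2)^2.2851 ≈ 4.5137 mCi.

4.5 mCi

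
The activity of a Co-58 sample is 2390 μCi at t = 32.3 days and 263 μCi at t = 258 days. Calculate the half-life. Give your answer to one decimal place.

Over Δt = 258 − 32.3 = 225.7 days, the level fell by a factor of 2390/263 ≈ 9.0875.
n = log₂(9.0875) ≈ 3.1839 half-lives, so t½ = 225.7/3.1839 ≈ 70.888 days.

70.9 days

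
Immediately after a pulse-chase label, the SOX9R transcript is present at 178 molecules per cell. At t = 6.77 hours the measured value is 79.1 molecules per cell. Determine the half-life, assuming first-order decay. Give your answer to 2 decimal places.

A/A₀ = 79.1/178 ≈ 0.44438.
n = log₂(2.2503) ≈ 1.1701 half-lives elapsed in 6.77 hours.
t½ = 6.77/1.1701 ≈ 5.7857 hours.

5.79 hours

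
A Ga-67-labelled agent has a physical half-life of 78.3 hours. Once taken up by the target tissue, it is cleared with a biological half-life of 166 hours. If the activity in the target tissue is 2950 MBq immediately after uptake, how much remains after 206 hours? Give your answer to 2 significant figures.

1/t_eff = 1/t_phys + 1/t_biol = 1/78.3 + 1/166 = 0.018795 per hour.
t_eff = 78.3 × 166 / (78.3 + 166) ≈ 53.204 hours.
Remaining = 2950 × (1/2)^(206/53.204) = 2950 × (1/2)^3.8719 ≈ 201.5 MBq.

200 MBq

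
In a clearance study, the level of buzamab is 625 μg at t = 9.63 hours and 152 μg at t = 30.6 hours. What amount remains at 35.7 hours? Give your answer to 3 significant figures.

Over Δt = 30.6 − 9.63 = 20.97 hours, the level fell by a factor of 625/152 ≈ 4.1118.
n = log₂(4.1118) ≈ 2.0398 half-lives, so t½ = 20.97/2.0398 ≈ 10.28 hours.
From t = 30.6 to t = 35.7: 152 × (1/2)^((35.7−30.6)/10.28) ≈ 107.77 μg.

108 μg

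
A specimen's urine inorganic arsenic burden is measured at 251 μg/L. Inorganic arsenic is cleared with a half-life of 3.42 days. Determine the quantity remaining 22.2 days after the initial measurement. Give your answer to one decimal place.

2.8 μg/L

Number of half-lives: n = 22.2/3.42 ≈ 6.4912.
Remaining = 251 × (1/2)^6.4912 = 251 × 0.011116 ≈ 2.7901 μg/L.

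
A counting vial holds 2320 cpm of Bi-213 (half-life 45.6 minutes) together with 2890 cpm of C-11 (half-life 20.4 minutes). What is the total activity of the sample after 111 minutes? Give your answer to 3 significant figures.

496 cpm

Bi-213: 2320 × (1/2)^(111/45.6) = 2320 × (1/2)^2.4342 ≈ 429.26 cpm.
C-11: 2890 × (1/2)^(111/20.4) = 2890 × (1/2)^5.4412 ≈ 66.518 cpm.
Total = 429.26 + 66.518 ≈ 495.78 cpm.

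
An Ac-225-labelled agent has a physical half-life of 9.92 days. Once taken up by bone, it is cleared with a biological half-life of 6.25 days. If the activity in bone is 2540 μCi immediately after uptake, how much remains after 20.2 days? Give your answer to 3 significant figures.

1/t_eff = 1/t_phys + 1/t_biol = 1/9.92 + 1/6.25 = 0.26081 per day.
t_eff = 9.92 × 6.25 / (9.92 + 6.25) ≈ 3.8343 days.
Remaining = 2540 × (1/2)^(20.2/3.8343) = 2540 × (1/2)^5.2683 ≈ 65.905 μCi.

65.9 μCi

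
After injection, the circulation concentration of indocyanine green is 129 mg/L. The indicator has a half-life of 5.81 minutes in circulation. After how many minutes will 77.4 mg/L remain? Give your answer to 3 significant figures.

4.28 minutes

Fraction remaining = 77.4/129 ≈ 0.6.
n = log₂(129/77.4) = ln(1.6667)/ln 2 ≈ 0.73697 half-lives.
t = n × t½ = 0.73697 × 5.81 ≈ 4.2818 minutes.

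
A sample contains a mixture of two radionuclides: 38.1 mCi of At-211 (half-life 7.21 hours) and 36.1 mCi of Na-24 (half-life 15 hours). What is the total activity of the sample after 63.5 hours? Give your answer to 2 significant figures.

2.0 mCi

At-211: 38.1 × (1/2)^(63.5/7.21) = 38.1 × (1/2)^8.8072 ≈ 0.085053 mCi.
Na-24: 36.1 × (1/2)^(63.5/15) = 36.1 × (1/2)^4.2333 ≈ 1.9193 mCi.
Total = 0.085053 + 1.9193 ≈ 2.0044 mCi.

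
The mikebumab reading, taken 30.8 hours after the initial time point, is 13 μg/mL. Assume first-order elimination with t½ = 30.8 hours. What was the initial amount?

Number of half-lives elapsed: n = 30.8/30.8 ≈ 1.
A₀ = A × 2^n = 13 × 2^1 = 13 × 2 ≈ 26 μg/mL.

26 μg/mL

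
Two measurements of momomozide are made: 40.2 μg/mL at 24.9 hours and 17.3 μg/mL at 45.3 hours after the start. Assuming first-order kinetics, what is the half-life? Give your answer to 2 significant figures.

Over Δt = 45.3 − 24.9 = 20.4 hours, the level fell by a factor of 40.2/17.3 ≈ 2.3237.
n = log₂(2.3237) ≈ 1.2164 half-lives, so t½ = 20.4/1.2164 ≈ 16.77 hours.

17 hours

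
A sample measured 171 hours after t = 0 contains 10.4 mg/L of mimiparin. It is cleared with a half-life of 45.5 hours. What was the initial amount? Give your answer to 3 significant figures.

141 mg/L

Number of half-lives elapsed: n = 171/45.5 ≈ 3.7582.
A₀ = A × 2^n = 10.4 × 2^3.7582 = 10.4 × 13.531 ≈ 140.73 mg/L.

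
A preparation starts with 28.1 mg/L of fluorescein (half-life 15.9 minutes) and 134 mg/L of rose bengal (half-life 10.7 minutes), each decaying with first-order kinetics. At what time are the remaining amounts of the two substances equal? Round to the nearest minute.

Set 28.1·(1/2)^(t/15.9) = 134·(1/2)^(t/10.7).
Taking log₂: log₂(28.1/134) = t·(1/15.9 − 1/10.7).
log₂(0.2097) = -2.2536; 1/15.9 − 1/10.7 = -0.030565.
t = -2.2536 / -0.030565 ≈ 73.731 minutes.

74 minutes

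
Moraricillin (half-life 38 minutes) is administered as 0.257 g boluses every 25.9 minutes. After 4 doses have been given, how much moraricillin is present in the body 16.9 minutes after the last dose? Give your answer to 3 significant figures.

0.426 g

The 4 doses were given 94.6, 68.7, 42.8, 16.9 minutes ago.
Total = 0.257·(1/2)^(94.6/38) + 0.257·(1/2)^(68.7/38) + 0.257·(1/2)^(42.8/38) + 0.257·(1/2)^(16.9/38)
      = 0.045764 + 0.073401 + 0.11773 + 0.18882 ≈ 0.42572 g.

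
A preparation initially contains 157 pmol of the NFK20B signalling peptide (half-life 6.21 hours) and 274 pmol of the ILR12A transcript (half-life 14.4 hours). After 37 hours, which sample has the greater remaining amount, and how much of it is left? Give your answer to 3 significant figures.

ILR12A transcript, 46.2 pmol

NFK20B signalling peptide: 157 × (1/2)^5.9581 ≈ 2.5254 pmol.
ILR12A transcript: 274 × (1/2)^2.5694 ≈ 46.161 pmol.
ILR12A transcript has more remaining, at ≈ 46.161 pmol.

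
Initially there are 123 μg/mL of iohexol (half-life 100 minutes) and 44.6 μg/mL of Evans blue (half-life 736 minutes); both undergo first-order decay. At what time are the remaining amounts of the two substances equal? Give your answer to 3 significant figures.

Set 123·(1/2)^(t/100) = 44.6·(1/2)^(t/736).
Taking log₂: log₂(123/44.6) = t·(1/100 − 1/736).
log₂(2.7578) = 1.4635; 1/100 − 1/736 = 0.0086413.
t = 1.4635 / 0.0086413 ≈ 169.37 minutes.

169 minutes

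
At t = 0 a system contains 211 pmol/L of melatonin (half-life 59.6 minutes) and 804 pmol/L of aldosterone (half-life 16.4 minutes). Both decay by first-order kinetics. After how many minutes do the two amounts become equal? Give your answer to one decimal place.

43.7 minutes

Set 211·(1/2)^(t/59.6) = 804·(1/2)^(t/16.4).
Taking log₂: log₂(211/804) = t·(1/59.6 − 1/16.4).
log₂(0.26244) = -1.93; 1/59.6 − 1/16.4 = -0.044197.
t = -1.93 / -0.044197 ≈ 43.667 minutes.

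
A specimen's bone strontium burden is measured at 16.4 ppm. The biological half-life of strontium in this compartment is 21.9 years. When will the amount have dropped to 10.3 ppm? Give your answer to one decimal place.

Fraction remaining = 10.3/16.4 ≈ 0.62805.
n = log₂(16.4/10.3) = ln(1.5922)/ln 2 ≈ 0.67105 half-lives.
t = n × t½ = 0.67105 × 21.9 ≈ 14.696 years.

14.7 years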